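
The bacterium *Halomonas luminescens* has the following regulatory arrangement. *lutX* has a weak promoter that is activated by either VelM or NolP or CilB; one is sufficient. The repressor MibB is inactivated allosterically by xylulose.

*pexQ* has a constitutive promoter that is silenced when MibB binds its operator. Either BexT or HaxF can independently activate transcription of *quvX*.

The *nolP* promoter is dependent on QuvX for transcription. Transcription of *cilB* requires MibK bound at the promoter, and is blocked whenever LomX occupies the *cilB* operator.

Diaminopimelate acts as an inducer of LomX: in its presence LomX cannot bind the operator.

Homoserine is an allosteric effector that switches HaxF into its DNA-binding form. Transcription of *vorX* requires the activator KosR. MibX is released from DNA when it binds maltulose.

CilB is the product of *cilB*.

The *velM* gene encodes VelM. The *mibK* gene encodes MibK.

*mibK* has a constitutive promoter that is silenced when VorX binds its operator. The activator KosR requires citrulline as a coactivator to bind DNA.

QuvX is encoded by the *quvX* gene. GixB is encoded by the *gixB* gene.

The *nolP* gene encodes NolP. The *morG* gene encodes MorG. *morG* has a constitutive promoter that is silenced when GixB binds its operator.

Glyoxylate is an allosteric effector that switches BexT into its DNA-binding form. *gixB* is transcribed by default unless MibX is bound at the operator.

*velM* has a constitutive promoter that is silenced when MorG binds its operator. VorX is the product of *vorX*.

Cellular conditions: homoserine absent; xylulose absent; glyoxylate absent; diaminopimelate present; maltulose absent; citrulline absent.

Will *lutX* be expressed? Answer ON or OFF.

ON

Maltulose is absent, so MibX is active.
With repressor MibX bound, *gixB* is not transcribed.
So GixB is not produced.
With no repressor bound, *morG* is transcribed.
So MorG is produced and active.
With repressor MorG bound, *velM* is not transcribed.
So VelM is not produced.
Glyoxylate is absent, so BexT is inactive.
Homoserine is absent, so HaxF is inactive.
No activator is available at the *quvX* promoter, so *quvX* is not transcribed.
So QuvX is not produced.
Required activator QuvX is absent, so *nolP* is not transcribed.
So NolP is not produced.
Citrulline is absent, so KosR is inactive.
Required activator KosR is absent, so *vorX* is not transcribed.
So VorX is not produced.
With no repressor bound, *mibK* is transcribed.
So MibK is produced and active.
Diaminopimelate is present, so LomX is inactive.
No repressor is bound and MibK is active, so *cilB* is transcribed.
So CilB is produced and active.
Activator CilB is present, so *lutX* is transcribed.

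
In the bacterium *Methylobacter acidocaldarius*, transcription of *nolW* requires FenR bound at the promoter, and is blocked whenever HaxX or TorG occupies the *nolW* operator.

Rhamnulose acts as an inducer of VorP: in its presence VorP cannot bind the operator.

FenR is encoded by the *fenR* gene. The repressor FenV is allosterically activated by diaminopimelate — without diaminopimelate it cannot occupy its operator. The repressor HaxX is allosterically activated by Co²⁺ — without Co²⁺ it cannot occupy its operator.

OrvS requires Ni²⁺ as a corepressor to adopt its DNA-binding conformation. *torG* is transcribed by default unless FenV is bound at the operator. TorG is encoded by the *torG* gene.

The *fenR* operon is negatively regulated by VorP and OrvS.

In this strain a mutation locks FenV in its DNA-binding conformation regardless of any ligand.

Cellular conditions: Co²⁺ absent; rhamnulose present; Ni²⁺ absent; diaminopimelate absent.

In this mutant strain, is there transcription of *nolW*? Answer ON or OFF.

Rhamnulose is present, so VorP is inactive.
Ni²⁺ is absent, so OrvS is inactive.
With no repressor bound, *fenR* is transcribed.
So FenR is produced and active.
Co²⁺ is absent, so HaxX is inactive.
FenV is constitutively active in this strain.
With repressor FenV bound, *torG* is not transcribed.
So TorG is not produced.
No repressor is bound and FenR is active, so *nolW* is transcribed.

ON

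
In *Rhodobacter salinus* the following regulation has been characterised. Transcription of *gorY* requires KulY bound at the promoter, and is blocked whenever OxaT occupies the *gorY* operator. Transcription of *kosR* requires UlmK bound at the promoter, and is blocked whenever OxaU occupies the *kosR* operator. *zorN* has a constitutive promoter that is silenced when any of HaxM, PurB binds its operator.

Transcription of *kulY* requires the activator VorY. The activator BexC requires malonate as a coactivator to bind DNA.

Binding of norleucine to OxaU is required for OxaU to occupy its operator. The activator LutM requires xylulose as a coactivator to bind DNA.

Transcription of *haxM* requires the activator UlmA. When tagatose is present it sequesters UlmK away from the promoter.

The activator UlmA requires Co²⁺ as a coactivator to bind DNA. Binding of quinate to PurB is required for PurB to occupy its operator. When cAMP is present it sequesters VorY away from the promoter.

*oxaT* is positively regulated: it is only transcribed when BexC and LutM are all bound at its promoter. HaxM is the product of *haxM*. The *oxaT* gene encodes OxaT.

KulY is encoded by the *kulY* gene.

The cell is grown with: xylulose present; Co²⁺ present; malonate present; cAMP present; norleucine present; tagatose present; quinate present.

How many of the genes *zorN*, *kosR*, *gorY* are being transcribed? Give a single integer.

0

Co²⁺ is present, so UlmA is active.
No repressor is bound and UlmA is active, so *haxM* is transcribed.
So HaxM is produced and active.
Quinate is present, so PurB is active.
With repressor HaxM bound, *zorN* is not transcribed.
→ *zorN* is OFF.
Norleucine is present, so OxaU is active.
Tagatose is present, so UlmK is inactive.
With repressor OxaU bound, *kosR* is not transcribed.
→ *kosR* is OFF.
cAMP is present, so VorY is inactive.
Required activator VorY is absent, so *kulY* is not transcribed.
So KulY is not produced.
Malonate is present, so BexC is active.
Xylulose is present, so LutM is active.
No repressor is bound and BexC and LutM are active, so *oxaT* is transcribed.
So OxaT is produced and active.
With repressor OxaT bound, *gorY* is not transcribed.
→ *gorY* is OFF.
0 of the 3 genes are transcribed.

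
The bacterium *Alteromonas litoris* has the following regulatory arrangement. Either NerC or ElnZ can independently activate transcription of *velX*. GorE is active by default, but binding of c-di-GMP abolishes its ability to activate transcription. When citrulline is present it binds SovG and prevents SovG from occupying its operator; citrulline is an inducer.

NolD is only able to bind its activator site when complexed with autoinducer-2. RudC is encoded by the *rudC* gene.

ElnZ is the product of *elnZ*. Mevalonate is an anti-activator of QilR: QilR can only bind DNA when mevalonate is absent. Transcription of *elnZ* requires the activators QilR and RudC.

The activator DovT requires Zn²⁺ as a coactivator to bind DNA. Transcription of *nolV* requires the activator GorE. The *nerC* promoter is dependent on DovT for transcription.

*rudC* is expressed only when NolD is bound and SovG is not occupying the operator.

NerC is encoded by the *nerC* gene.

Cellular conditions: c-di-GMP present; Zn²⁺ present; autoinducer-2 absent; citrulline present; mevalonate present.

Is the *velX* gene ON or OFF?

Zn²⁺ is present, so DovT is active.
No repressor is bound and DovT is active, so *nerC* is transcribed.
So NerC is produced and active.
Mevalonate is present, so QilR is inactive.
Citrulline is present, so SovG is inactive.
Autoinducer-2 is absent, so NolD is inactive.
Required activator NolD is absent, so *rudC* is not transcribed.
So RudC is not produced.
Required activator QilR is absent, so *elnZ* is not transcribed.
So ElnZ is not produced.
Activator NerC is present, so *velX* is transcribed.

ON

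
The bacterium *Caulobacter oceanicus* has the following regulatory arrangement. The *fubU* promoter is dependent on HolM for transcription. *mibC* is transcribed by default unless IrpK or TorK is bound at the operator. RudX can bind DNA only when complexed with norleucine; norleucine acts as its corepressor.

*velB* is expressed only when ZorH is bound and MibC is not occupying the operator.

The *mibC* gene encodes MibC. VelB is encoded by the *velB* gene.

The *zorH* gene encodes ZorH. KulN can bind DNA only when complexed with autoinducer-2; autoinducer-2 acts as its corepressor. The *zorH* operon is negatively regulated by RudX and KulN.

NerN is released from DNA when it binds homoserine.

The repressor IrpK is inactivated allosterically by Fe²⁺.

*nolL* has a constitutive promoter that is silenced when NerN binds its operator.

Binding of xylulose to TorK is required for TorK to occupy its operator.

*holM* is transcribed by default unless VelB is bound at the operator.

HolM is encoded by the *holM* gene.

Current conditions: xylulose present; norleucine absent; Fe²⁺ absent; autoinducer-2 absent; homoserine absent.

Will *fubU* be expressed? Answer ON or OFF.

OFF

Fe²⁺ is absent, so IrpK is active.
Xylulose is present, so TorK is active.
With repressor IrpK bound, *mibC* is not transcribed.
So MibC is not produced.
Norleucine is absent, so RudX is inactive.
Autoinducer-2 is absent, so KulN is inactive.
With no repressor bound, *zorH* is transcribed.
So ZorH is produced and active.
No repressor is bound and ZorH is active, so *velB* is transcribed.
So VelB is produced and active.
With repressor VelB bound, *holM* is not transcribed.
So HolM is not produced.
Required activator HolM is absent, so *fubU* is not transcribed.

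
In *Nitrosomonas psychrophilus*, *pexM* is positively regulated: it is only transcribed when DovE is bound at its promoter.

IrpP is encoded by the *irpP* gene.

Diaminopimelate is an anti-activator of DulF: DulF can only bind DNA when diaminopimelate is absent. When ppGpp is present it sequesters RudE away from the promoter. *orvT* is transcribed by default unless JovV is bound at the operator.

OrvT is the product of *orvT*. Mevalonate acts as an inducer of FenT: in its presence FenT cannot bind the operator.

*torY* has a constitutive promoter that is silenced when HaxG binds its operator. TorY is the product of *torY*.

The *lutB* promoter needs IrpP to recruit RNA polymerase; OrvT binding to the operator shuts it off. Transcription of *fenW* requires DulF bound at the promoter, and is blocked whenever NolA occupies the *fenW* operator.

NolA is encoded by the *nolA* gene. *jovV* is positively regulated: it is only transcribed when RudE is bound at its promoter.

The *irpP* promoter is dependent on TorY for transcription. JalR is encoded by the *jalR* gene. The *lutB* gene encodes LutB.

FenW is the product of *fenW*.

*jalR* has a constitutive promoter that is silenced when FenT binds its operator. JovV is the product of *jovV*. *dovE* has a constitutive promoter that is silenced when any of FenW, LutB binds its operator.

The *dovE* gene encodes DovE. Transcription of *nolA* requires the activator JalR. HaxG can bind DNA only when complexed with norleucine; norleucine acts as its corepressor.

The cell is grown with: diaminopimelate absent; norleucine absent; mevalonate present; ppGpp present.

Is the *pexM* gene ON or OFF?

Mevalonate is present, so FenT is inactive.
With no repressor bound, *jalR* is transcribed.
So JalR is produced and active.
No repressor is bound and JalR is active, so *nolA* is transcribed.
So NolA is produced and active.
Diaminopimelate is absent, so DulF is active.
With repressor NolA bound, *fenW* is not transcribed.
So FenW is not produced.
ppGpp is present, so RudE is inactive.
Required activator RudE is absent, so *jovV* is not transcribed.
So JovV is not produced.
With no repressor bound, *orvT* is transcribed.
So OrvT is produced and active.
Norleucine is absent, so HaxG is inactive.
With no repressor bound, *torY* is transcribed.
So TorY is produced and active.
No repressor is bound and TorY is active, so *irpP* is transcribed.
So IrpP is produced and active.
With repressor OrvT bound, *lutB* is not transcribed.
So LutB is not produced.
With no repressor bound, *dovE* is transcribed.
So DovE is produced and active.
No repressor is bound and DovE is active, so *pexM* is transcribed.

ON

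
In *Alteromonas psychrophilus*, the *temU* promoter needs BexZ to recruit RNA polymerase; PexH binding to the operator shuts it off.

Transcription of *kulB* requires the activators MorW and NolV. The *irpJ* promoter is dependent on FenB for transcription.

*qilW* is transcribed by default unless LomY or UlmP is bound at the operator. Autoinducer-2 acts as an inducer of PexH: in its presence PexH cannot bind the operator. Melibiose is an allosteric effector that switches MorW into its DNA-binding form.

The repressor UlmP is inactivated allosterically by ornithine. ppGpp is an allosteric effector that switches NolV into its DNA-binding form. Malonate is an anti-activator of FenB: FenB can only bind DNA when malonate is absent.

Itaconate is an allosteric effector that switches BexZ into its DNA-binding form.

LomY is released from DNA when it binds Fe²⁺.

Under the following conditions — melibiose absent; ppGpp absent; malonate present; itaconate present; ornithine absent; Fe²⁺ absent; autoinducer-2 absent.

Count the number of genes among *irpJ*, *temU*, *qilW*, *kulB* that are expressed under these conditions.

0

Malonate is present, so FenB is inactive.
Required activator FenB is absent, so *irpJ* is not transcribed.
→ *irpJ* is OFF.
Autoinducer-2 is absent, so PexH is active.
Itaconate is present, so BexZ is active.
With repressor PexH bound, *temU* is not transcribed.
→ *temU* is OFF.
Fe²⁺ is absent, so LomY is active.
Ornithine is absent, so UlmP is active.
With repressor LomY bound, *qilW* is not transcribed.
→ *qilW* is OFF.
Melibiose is absent, so MorW is inactive.
ppGpp is absent, so NolV is inactive.
Required activator MorW is absent, so *kulB* is not transcribed.
→ *kulB* is OFF.
0 of the 4 genes are transcribed.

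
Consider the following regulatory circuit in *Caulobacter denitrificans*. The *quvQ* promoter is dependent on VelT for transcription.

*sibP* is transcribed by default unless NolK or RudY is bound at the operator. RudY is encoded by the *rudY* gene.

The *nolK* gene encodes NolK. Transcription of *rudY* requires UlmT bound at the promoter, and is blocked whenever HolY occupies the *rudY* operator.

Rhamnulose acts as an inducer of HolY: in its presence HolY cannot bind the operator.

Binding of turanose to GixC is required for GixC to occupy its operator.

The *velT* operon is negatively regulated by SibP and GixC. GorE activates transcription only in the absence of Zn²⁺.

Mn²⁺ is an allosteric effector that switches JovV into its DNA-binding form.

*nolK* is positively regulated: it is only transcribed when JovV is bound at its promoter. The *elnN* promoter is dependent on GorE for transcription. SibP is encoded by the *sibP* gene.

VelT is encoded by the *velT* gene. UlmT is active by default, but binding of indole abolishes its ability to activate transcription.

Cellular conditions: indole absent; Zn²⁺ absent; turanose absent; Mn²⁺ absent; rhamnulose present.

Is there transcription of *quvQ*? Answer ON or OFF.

ON

Mn²⁺ is absent, so JovV is inactive.
Required activator JovV is absent, so *nolK* is not transcribed.
So NolK is not produced.
Indole is absent, so UlmT is active.
Rhamnulose is present, so HolY is inactive.
No repressor is bound and UlmT is active, so *rudY* is transcribed.
So RudY is produced and active.
With repressor RudY bound, *sibP* is not transcribed.
So SibP is not produced.
Turanose is absent, so GixC is inactive.
With no repressor bound, *velT* is transcribed.
So VelT is produced and active.
No repressor is bound and VelT is active, so *quvQ* is transcribed.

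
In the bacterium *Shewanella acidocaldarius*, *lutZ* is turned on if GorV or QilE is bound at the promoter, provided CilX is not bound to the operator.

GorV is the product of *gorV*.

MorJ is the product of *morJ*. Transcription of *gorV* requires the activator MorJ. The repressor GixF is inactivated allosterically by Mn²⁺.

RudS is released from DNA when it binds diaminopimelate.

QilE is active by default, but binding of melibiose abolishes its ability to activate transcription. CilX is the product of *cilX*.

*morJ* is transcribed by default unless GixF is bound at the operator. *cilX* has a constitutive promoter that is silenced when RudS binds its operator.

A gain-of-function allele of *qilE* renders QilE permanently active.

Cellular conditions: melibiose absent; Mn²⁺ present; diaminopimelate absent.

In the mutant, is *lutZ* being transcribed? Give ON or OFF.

ON

Diaminopimelate is absent, so RudS is active.
With repressor RudS bound, *cilX* is not transcribed.
So CilX is not produced.
Mn²⁺ is present, so GixF is inactive.
With no repressor bound, *morJ* is transcribed.
So MorJ is produced and active.
No repressor is bound and MorJ is active, so *gorV* is transcribed.
So GorV is produced and active.
QilE is constitutively active in this strain.
Activator GorV is present, so *lutZ* is transcribed.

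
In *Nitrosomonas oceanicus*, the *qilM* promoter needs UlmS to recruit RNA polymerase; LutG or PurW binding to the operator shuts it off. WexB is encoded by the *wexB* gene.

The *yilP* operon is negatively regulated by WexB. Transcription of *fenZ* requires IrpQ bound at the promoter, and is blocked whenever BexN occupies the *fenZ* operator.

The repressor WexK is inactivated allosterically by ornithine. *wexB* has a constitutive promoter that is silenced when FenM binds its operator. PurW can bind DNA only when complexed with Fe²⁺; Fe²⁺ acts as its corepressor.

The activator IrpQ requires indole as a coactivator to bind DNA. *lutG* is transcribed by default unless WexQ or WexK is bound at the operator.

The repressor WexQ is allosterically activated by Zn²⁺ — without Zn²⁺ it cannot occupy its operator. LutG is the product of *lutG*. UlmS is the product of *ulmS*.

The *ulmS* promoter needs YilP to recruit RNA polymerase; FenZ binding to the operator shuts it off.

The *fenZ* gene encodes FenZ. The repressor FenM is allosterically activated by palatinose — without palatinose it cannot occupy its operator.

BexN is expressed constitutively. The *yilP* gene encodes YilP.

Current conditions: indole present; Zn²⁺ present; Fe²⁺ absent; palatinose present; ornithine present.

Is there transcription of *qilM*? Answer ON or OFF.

Zn²⁺ is present, so WexQ is active.
Ornithine is present, so WexK is inactive.
With repressor WexQ bound, *lutG* is not transcribed.
So LutG is not produced.
Palatinose is present, so FenM is active.
With repressor FenM bound, *wexB* is not transcribed.
So WexB is not produced.
With no repressor bound, *yilP* is transcribed.
So YilP is produced and active.
BexN is produced constitutively and is active.
Indole is present, so IrpQ is active.
With repressor BexN bound, *fenZ* is not transcribed.
So FenZ is not produced.
No repressor is bound and YilP is active, so *ulmS* is transcribed.
So UlmS is produced and active.
Fe²⁺ is absent, so PurW is inactive.
No repressor is bound and UlmS is active, so *qilM* is transcribed.

ON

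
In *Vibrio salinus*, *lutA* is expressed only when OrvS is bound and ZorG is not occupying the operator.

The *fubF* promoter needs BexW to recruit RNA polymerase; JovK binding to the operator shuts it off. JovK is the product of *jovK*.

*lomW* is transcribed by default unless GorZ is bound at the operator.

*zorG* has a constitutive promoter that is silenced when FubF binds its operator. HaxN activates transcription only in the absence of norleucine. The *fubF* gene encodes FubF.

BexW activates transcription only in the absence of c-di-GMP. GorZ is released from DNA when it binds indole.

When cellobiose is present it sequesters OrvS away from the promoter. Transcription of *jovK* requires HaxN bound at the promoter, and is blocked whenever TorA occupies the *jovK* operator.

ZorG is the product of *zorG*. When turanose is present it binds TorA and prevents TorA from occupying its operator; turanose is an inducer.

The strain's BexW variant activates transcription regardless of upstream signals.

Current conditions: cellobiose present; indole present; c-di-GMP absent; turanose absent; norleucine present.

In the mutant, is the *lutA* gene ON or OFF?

OFF

Cellobiose is present, so OrvS is inactive.
BexW is constitutively active in this strain.
Turanose is absent, so TorA is active.
Norleucine is present, so HaxN is inactive.
With repressor TorA bound, *jovK* is not transcribed.
So JovK is not produced.
No repressor is bound and BexW is active, so *fubF* is transcribed.
So FubF is produced and active.
With repressor FubF bound, *zorG* is not transcribed.
So ZorG is not produced.
Required activator OrvS is absent, so *lutA* is not transcribed.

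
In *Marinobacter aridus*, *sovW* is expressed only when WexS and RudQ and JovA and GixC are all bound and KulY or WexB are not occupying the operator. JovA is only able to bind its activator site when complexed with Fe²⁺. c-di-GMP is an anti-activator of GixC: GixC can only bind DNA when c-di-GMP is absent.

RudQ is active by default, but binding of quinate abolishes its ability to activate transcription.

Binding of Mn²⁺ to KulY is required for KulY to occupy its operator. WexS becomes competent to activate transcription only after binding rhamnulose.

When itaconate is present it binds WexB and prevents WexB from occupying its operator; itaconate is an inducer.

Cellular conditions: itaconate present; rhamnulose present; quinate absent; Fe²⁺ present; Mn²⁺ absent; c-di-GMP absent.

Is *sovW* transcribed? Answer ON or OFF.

Rhamnulose is present, so WexS is active.
Mn²⁺ is absent, so KulY is inactive.
Quinate is absent, so RudQ is active.
Fe²⁺ is present, so JovA is active.
Itaconate is present, so WexB is inactive.
c-di-GMP is absent, so GixC is active.
No repressor is bound and WexS and RudQ and JovA and GixC are active, so *sovW* is transcribed.

ON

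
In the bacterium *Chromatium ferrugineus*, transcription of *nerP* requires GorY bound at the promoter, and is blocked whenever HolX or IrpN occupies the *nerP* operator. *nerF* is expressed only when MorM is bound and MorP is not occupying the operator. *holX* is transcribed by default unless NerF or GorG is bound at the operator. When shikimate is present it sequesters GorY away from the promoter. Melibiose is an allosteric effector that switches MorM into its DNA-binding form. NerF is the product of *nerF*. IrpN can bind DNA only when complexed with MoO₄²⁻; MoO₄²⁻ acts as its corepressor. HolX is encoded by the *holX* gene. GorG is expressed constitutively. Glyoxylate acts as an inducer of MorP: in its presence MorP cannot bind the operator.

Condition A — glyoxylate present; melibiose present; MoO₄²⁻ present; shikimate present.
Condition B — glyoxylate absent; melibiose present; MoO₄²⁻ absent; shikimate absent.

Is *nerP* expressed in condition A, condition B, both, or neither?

B only

Condition A:
Glyoxylate is present, so MorP is inactive.
Melibiose is present, so MorM is active.
No repressor is bound and MorM is active, so *nerF* is transcribed.
So NerF is produced and active.
GorG is produced constitutively and is active.
With repressor NerF bound, *holX* is not transcribed.
So HolX is not produced.
MoO₄²⁻ is present, so IrpN is active.
Shikimate is present, so GorY is inactive.
With repressor IrpN bound, *nerP* is not transcribed.
→ *nerP* is OFF in A.
Condition B:
Glyoxylate is absent, so MorP is active.
Melibiose is present, so MorM is active.
With repressor MorP bound, *nerF* is not transcribed.
So NerF is not produced.
GorG is produced constitutively and is active.
With repressor GorG bound, *holX* is not transcribed.
So HolX is not produced.
MoO₄²⁻ is absent, so IrpN is inactive.
Shikimate is absent, so GorY is active.
No repressor is bound and GorY is active, so *nerP* is transcribed.
→ *nerP* is ON in B.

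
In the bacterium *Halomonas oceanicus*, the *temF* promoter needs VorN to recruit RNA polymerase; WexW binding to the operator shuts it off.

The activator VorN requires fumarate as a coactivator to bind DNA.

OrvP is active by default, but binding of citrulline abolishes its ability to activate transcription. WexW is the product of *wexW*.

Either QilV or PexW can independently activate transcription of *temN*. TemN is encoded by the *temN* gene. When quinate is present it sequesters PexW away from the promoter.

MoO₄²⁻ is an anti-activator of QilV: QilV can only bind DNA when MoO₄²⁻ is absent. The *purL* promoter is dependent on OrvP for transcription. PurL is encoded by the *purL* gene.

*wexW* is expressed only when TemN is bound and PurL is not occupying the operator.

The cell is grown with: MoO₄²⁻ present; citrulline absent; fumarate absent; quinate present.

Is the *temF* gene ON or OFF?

OFF

Fumarate is absent, so VorN is inactive.
Citrulline is absent, so OrvP is active.
No repressor is bound and OrvP is active, so *purL* is transcribed.
So PurL is produced and active.
MoO₄²⁻ is present, so QilV is inactive.
Quinate is present, so PexW is inactive.
No activator is available at the *temN* promoter, so *temN* is not transcribed.
So TemN is not produced.
With repressor PurL bound, *wexW* is not transcribed.
So WexW is not produced.
Required activator VorN is absent, so *temF* is not transcribed.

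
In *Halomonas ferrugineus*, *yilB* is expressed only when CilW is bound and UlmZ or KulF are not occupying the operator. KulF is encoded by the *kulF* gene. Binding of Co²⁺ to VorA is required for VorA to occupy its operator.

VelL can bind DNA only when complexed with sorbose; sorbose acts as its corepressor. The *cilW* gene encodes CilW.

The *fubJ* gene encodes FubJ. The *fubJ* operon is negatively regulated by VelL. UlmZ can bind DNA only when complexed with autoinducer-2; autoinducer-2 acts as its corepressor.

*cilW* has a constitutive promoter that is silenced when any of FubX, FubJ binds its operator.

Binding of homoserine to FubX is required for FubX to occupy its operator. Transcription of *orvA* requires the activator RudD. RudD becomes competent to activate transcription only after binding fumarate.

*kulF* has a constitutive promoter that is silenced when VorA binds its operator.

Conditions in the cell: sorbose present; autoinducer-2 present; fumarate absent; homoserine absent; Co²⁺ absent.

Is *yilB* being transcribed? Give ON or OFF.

OFF

Autoinducer-2 is present, so UlmZ is active.
Co²⁺ is absent, so VorA is inactive.
With no repressor bound, *kulF* is transcribed.
So KulF is produced and active.
Homoserine is absent, so FubX is inactive.
Sorbose is present, so VelL is active.
With repressor VelL bound, *fubJ* is not transcribed.
So FubJ is not produced.
With no repressor bound, *cilW* is transcribed.
So CilW is produced and active.
With repressor UlmZ bound, *yilB* is not transcribed.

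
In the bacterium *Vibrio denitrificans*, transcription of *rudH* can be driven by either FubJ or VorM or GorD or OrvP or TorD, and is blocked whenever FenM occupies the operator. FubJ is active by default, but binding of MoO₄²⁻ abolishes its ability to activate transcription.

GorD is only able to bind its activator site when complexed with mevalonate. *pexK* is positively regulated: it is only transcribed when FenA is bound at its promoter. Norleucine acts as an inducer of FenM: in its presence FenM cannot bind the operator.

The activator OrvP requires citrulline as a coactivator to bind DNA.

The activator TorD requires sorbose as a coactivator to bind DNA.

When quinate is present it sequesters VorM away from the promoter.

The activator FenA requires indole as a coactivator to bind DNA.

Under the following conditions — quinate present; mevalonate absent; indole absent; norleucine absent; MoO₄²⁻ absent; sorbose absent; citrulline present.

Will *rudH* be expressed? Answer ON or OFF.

MoO₄²⁻ is absent, so FubJ is active.
Quinate is present, so VorM is inactive.
Mevalonate is absent, so GorD is inactive.
Norleucine is absent, so FenM is active.
Citrulline is present, so OrvP is active.
Sorbose is absent, so TorD is inactive.
With repressor FenM bound, *rudH* is not transcribed.

OFF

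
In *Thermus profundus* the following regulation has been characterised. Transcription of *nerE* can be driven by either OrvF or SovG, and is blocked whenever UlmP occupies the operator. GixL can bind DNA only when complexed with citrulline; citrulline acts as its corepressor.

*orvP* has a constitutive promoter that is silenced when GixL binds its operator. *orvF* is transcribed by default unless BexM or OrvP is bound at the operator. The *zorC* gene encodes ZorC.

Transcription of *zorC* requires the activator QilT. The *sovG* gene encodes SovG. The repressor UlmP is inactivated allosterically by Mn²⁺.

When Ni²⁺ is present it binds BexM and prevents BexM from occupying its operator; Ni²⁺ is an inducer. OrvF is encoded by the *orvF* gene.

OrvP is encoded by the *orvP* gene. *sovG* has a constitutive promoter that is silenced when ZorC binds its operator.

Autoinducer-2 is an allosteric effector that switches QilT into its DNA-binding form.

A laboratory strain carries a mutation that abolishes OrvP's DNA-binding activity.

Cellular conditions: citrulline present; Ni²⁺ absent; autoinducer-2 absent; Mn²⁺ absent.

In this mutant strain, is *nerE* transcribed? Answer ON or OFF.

Ni²⁺ is absent, so BexM is active.
OrvP is non-functional in this strain, so it has no effect.
With repressor BexM bound, *orvF* is not transcribed.
So OrvF is not produced.
Mn²⁺ is absent, so UlmP is active.
Autoinducer-2 is absent, so QilT is inactive.
Required activator QilT is absent, so *zorC* is not transcribed.
So ZorC is not produced.
With no repressor bound, *sovG* is transcribed.
So SovG is produced and active.
With repressor UlmP bound, *nerE* is not transcribed.

OFF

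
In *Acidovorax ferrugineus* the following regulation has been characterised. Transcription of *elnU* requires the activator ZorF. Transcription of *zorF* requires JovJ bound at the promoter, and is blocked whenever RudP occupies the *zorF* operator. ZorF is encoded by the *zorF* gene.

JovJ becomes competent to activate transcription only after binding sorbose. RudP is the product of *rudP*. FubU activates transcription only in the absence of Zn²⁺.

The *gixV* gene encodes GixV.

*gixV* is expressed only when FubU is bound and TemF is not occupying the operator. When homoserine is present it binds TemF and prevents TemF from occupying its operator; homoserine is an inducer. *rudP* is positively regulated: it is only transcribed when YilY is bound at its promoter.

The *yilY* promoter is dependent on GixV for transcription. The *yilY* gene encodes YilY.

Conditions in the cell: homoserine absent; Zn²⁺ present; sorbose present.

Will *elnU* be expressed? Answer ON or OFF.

ON

Homoserine is absent, so TemF is active.
Zn²⁺ is present, so FubU is inactive.
With repressor TemF bound, *gixV* is not transcribed.
So GixV is not produced.
Required activator GixV is absent, so *yilY* is not transcribed.
So YilY is not produced.
Required activator YilY is absent, so *rudP* is not transcribed.
So RudP is not produced.
Sorbose is present, so JovJ is active.
No repressor is bound and JovJ is active, so *zorF* is transcribed.
So ZorF is produced and active.
No repressor is bound and ZorF is active, so *elnU* is transcribed.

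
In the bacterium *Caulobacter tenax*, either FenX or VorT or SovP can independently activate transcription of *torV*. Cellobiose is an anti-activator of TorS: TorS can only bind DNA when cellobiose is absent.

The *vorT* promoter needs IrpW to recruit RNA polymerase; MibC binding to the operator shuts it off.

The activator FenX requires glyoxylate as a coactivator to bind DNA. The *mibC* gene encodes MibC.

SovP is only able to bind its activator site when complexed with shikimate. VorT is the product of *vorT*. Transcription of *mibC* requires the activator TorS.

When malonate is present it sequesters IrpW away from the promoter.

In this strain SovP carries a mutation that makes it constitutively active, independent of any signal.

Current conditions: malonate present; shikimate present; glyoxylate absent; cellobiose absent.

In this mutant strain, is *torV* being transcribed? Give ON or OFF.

Glyoxylate is absent, so FenX is inactive.
Cellobiose is absent, so TorS is active.
No repressor is bound and TorS is active, so *mibC* is transcribed.
So MibC is produced and active.
Malonate is present, so IrpW is inactive.
With repressor MibC bound, *vorT* is not transcribed.
So VorT is not produced.
SovP is constitutively active in this strain.
Activator SovP is present, so *torV* is transcribed.

ON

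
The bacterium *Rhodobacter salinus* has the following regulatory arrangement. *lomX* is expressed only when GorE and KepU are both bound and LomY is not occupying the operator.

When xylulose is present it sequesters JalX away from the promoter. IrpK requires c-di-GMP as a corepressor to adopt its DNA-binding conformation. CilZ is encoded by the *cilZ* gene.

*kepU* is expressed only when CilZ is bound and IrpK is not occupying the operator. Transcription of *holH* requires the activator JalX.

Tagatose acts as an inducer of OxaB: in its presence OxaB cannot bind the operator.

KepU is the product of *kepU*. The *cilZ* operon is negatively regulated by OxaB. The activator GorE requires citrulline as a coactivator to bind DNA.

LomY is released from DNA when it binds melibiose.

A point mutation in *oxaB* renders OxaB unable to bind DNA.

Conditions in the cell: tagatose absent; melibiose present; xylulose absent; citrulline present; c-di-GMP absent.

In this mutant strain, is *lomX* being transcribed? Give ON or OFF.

ON

Citrulline is present, so GorE is active.
Melibiose is present, so LomY is inactive.
c-di-GMP is absent, so IrpK is inactive.
OxaB is non-functional in this strain, so it has no effect.
With no repressor bound, *cilZ* is transcribed.
So CilZ is produced and active.
No repressor is bound and CilZ is active, so *kepU* is transcribed.
So KepU is produced and active.
No repressor is bound and GorE and KepU are active, so *lomX* is transcribed.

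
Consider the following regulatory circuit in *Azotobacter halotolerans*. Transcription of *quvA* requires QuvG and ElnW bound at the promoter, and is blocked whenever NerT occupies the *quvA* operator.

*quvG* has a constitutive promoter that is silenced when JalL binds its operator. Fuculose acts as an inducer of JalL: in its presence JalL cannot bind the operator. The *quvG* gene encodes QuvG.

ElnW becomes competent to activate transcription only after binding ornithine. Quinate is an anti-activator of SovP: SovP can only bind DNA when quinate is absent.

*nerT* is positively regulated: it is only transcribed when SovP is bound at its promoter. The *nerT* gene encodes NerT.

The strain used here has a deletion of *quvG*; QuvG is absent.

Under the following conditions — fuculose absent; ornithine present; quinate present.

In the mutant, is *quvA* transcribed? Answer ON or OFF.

QuvG is non-functional in this strain, so it has no effect.
Ornithine is present, so ElnW is active.
Quinate is present, so SovP is inactive.
Required activator SovP is absent, so *nerT* is not transcribed.
So NerT is not produced.
Required activator QuvG is absent, so *quvA* is not transcribed.

OFF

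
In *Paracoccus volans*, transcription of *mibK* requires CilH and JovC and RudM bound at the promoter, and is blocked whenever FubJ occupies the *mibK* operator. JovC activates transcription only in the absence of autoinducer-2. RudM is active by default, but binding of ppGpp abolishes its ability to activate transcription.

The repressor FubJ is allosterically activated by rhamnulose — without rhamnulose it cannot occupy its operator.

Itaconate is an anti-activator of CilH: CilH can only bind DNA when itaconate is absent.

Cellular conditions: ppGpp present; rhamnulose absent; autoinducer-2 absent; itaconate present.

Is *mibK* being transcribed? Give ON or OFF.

Itaconate is present, so CilH is inactive.
Rhamnulose is absent, so FubJ is inactive.
Autoinducer-2 is absent, so JovC is active.
ppGpp is present, so RudM is inactive.
Required activator CilH is absent, so *mibK* is not transcribed.

OFF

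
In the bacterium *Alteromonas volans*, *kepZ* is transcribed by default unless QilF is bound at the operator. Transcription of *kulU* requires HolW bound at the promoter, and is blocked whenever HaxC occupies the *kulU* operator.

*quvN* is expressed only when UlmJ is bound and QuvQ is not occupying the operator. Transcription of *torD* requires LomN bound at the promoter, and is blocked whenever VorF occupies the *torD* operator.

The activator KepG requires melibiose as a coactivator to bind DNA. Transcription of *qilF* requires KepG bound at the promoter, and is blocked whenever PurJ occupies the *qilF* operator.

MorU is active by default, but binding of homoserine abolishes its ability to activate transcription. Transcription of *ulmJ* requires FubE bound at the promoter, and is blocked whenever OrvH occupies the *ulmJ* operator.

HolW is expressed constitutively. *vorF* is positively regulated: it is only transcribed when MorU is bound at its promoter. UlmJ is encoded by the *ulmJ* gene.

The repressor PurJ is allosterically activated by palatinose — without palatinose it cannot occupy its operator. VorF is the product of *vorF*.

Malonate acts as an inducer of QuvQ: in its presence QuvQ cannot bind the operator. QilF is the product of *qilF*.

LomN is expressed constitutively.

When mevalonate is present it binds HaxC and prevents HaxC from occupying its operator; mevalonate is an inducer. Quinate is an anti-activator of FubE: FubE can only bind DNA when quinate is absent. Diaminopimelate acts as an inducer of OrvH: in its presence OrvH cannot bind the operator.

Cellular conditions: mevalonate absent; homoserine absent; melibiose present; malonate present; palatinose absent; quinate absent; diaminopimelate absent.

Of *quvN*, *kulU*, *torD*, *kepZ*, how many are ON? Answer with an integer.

0

Malonate is present, so QuvQ is inactive.
Diaminopimelate is absent, so OrvH is active.
Quinate is absent, so FubE is active.
With repressor OrvH bound, *ulmJ* is not transcribed.
So UlmJ is not produced.
Required activator UlmJ is absent, so *quvN* is not transcribed.
→ *quvN* is OFF.
Mevalonate is absent, so HaxC is active.
HolW is produced constitutively and is active.
With repressor HaxC bound, *kulU* is not transcribed.
→ *kulU* is OFF.
LomN is produced constitutively and is active.
Homoserine is absent, so MorU is active.
No repressor is bound and MorU is active, so *vorF* is transcribed.
So VorF is produced and active.
With repressor VorF bound, *torD* is not transcribed.
→ *torD* is OFF.
Melibiose is present, so KepG is active.
Palatinose is absent, so PurJ is inactive.
No repressor is bound and KepG is active, so *qilF* is transcribed.
So QilF is produced and active.
With repressor QilF bound, *kepZ* is not transcribed.
→ *kepZ* is OFF.
0 of the 4 genes are transcribed.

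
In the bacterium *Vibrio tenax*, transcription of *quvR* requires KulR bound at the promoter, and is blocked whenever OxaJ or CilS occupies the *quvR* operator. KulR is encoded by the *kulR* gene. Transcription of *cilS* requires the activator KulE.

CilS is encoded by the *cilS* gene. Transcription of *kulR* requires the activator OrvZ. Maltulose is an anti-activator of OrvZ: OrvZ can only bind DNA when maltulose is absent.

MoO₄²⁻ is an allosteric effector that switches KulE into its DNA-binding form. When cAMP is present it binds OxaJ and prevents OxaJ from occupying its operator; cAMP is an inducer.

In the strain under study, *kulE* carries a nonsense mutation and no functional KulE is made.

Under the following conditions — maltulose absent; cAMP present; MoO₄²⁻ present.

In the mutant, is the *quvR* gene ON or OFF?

ON

cAMP is present, so OxaJ is inactive.
KulE is non-functional in this strain, so it has no effect.
Required activator KulE is absent, so *cilS* is not transcribed.
So CilS is not produced.
Maltulose is absent, so OrvZ is active.
No repressor is bound and OrvZ is active, so *kulR* is transcribed.
So KulR is produced and active.
No repressor is bound and KulR is active, so *quvR* is transcribed.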